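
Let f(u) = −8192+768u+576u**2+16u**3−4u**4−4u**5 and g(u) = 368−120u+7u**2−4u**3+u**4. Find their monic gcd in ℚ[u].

16−8u+u**2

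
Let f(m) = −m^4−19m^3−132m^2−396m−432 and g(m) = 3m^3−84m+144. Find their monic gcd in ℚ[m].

m+6

Euclidean algorithm in ℚ[m]:
  −m^4−19m^3−132m^2−396m−432 = (−(1/3)m−19/3)(3m^3−84m+144) + (−160m^2−880m+480)
  3m^3−84m+144 = (−(3/160)m+33/320)(−160m^2−880m+480) + ((63/4)m+189/2)
  −160m^2−880m+480 = (−(640/63)m+320/63)((63/4)m+189/2) + (0)
Last nonzero remainder: (63/4)m+189/2. Dividing through by 63/4 gives the monic gcd m+6.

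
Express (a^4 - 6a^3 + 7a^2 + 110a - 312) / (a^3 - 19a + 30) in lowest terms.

Euclidean algorithm in ℚ[a]:
  a^4 - 6a^3 + 7a^2 + 110a - 312 = (a - 6)(a^3 - 19a + 30) + (26a^2 - 34a - 132)
  a^3 - 19a + 30 = ((1/26)a + 17/338)(26a^2 - 34a - 132) + (-(2064/169)a + 6192/169)
  26a^2 - 34a - 132 = (-(2197/1032)a - 1859/516)(-(2064/169)a + 6192/169) + (0)
Last nonzero remainder: -(2064/169)a + 6192/169. Dividing through by -2064/169 gives the monic gcd a - 3.
Cancel a - 3 from numerator and denominator to get the reduced form.

(a^3 - 3a^2 - 2a + 104)/(a^2 + 3a - 10)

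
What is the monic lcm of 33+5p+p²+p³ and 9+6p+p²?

Apply the Euclidean algorithm:
  p³+p²+5p+33 = (p-5)(p²+6p+9) + (26p+78)
  p²+6p+9 = ((1/26)p+3/26)(26p+78) + (0)
Last nonzero remainder: 26p+78. Dividing through by 26 gives the monic gcd p+3.
Then lcm(f, g) = f·g / gcd(f, g); expanding and making the result monic gives the answer.

99+48p+8p²+4p³+p⁴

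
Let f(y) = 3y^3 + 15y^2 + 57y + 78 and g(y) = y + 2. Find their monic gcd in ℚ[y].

By polynomial division,
  3y^3 + 15y^2 + 57y + 78 = (3y^2 + 9y + 39)(y + 2) + (0)
The last nonzero remainder y + 2 is already monic.

y + 2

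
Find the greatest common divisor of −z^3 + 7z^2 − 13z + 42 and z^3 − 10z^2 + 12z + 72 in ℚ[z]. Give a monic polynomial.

By polynomial division,
  −z^3 + 7z^2 − 13z + 42 = (−1)(z^3 − 10z^2 + 12z + 72) + (−3z^2 − z + 114)
  z^3 − 10z^2 + 12z + 72 = (−(1/3)z + 31/9)(−3z^2 − z + 114) + ((481/9)z − 962/3)
  −3z^2 − z + 114 = (−(27/481)z − 171/481)((481/9)z − 962/3) + (0)
Last nonzero remainder: (481/9)z − 962/3. Dividing through by 481/9 gives the monic gcd z − 6.

z − 6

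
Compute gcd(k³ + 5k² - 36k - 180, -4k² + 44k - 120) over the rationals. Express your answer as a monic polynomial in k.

Repeated division with remainder:
  k³ + 5k² - 36k - 180 = (-(1/4)k - 4)(-4k² + 44k - 120) + (110k - 660)
  -4k² + 44k - 120 = (-(2/55)k + 2/11)(110k - 660) + (0)
Last nonzero remainder: 110k - 660. Dividing through by 110 gives the monic gcd k - 6.

k - 6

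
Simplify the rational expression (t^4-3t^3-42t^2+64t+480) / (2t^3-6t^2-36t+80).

(t^2-2t-24)/(2t-4)

Euclidean algorithm in ℚ[t]:
  t^4-3t^3-42t^2+64t+480 = ((1/2)t)(2t^3-6t^2-36t+80) + (-24t^2+24t+480)
  2t^3-6t^2-36t+80 = (-(1/12)t+1/6)(-24t^2+24t+480) + (0)
Last nonzero remainder: -24t^2+24t+480. Dividing through by -24 gives the monic gcd t^2-t-20.
Cancel t^2-t-20 from numerator and denominator to get the reduced form.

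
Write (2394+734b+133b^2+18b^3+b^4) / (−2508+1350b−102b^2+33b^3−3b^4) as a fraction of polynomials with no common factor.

Euclidean algorithm in ℚ[b]:
  b^4+18b^3+133b^2+734b+2394 = (−1/3)(−3b^4+33b^3−102b^2+1350b−2508) + (29b^3+99b^2+1184b+1558)
  −3b^4+33b^3−102b^2+1350b−2508 = (−(3/29)b+1254/841)(29b^3+99b^2+1184b+1558) + (−(106920/841)b^2−(213840/841)b−4062960/841)
  29b^3+99b^2+1184b+1558 = (−(24389/106920)b−34481/106920)(−(106920/841)b^2−(213840/841)b−4062960/841) + (0)
Last nonzero remainder: −(106920/841)b^2−(213840/841)b−4062960/841. Dividing through by −106920/841 gives the monic gcd b^2+2b+38.
Cancel b^2+2b+38 from numerator and denominator to get the reduced form.

(−63−16b−b^2)/(66−39b+3b^2)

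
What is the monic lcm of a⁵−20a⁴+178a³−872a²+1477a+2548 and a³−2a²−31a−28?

Repeated division with remainder:
  a⁵−20a⁴+178a³−872a²+1477a+2548 = (a²−18a+173)(a³−2a²−31a−28) + (−1056a²+6336a+7392)
  a³−2a²−31a−28 = (−(1/1056)a−1/264)(−1056a²+6336a+7392) + (0)
Last nonzero remainder: −1056a²+6336a+7392. Dividing through by −1056 gives the monic gcd a²−6a−7.
Then lcm(f, g) = f·g / gcd(f, g); expanding and making the result monic gives the answer.

a⁶−16a⁵+98a⁴−160a³−2011a²+8456a+10192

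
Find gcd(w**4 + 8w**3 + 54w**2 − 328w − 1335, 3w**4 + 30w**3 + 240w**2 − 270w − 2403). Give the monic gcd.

Euclidean algorithm in ℚ[w]:
  w**4 + 8w**3 + 54w**2 − 328w − 1335 = (1/3)(3w**4 + 30w**3 + 240w**2 − 270w − 2403) + (−2w**3 − 26w**2 − 238w − 534)
  3w**4 + 30w**3 + 240w**2 − 270w − 2403 = (−(3/2)w + 9/2)(−2w**3 − 26w**2 − 238w − 534) + (0)
Last nonzero remainder: −2w**3 − 26w**2 − 238w − 534. Dividing through by −2 gives the monic gcd w**3 + 13w**2 + 119w + 267.

w**3 + 13w**2 + 119w + 267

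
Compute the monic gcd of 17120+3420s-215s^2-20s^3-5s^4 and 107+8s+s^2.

Repeated division with remainder:
  -5s^4-20s^3-215s^2+3420s+17120 = (-5s^2+20s+160)(s^2+8s+107) + (0)
The last nonzero remainder s^2+8s+107 is already monic.

107+8s+s^2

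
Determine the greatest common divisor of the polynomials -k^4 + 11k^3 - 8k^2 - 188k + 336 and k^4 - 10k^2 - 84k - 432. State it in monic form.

k^2 - 2k - 24

Apply the Euclidean algorithm:
  -k^4 + 11k^3 - 8k^2 - 188k + 336 = (-1)(k^4 - 10k^2 - 84k - 432) + (11k^3 - 18k^2 - 272k - 96)
  k^4 - 10k^2 - 84k - 432 = ((1/11)k + 18/121)(11k^3 - 18k^2 - 272k - 96) + ((2106/121)k^2 - (4212/121)k - 50544/121)
  11k^3 - 18k^2 - 272k - 96 = ((1331/2106)k + 242/1053)((2106/121)k^2 - (4212/121)k - 50544/121) + (0)
Last nonzero remainder: (2106/121)k^2 - (4212/121)k - 50544/121. Dividing through by 2106/121 gives the monic gcd k^2 - 2k - 24.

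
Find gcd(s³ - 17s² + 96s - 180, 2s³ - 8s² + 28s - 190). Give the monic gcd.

s - 5

Repeated division with remainder:
  s³ - 17s² + 96s - 180 = (1/2)(2s³ - 8s² + 28s - 190) + (-13s² + 82s - 85)
  2s³ - 8s² + 28s - 190 = (-(2/13)s - 60/169)(-13s² + 82s - 85) + ((7442/169)s - 37210/169)
  -13s² + 82s - 85 = (-(2197/7442)s + 2873/7442)((7442/169)s - 37210/169) + (0)
Last nonzero remainder: (7442/169)s - 37210/169. Dividing through by 7442/169 gives the monic gcd s - 5.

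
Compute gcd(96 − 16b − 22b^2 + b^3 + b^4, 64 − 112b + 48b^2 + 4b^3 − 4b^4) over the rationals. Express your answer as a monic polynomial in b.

−8 + 2b + b^2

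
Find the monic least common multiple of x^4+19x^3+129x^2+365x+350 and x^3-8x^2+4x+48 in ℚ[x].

Repeated division with remainder:
  x^4+19x^3+129x^2+365x+350 = (x+27)(x^3-8x^2+4x+48) + (341x^2+209x-946)
  x^3-8x^2+4x+48 = ((1/341)x-267/10571)(341x^2+209x-946) + ((11583/961)x+23166/961)
  341x^2+209x-946 = ((29791/1053)x-41323/1053)((11583/961)x+23166/961) + (0)
Last nonzero remainder: (11583/961)x+23166/961. Dividing through by 11583/961 gives the monic gcd x+2.
Then lcm(f, g) = f·g / gcd(f, g); expanding and making the result monic gives the answer.

x^6+9x^5-37x^4-469x^3-204x^2+5260x+8400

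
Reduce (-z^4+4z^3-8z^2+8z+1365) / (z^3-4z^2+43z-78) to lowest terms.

(-z^2+2z+35)/(z-2)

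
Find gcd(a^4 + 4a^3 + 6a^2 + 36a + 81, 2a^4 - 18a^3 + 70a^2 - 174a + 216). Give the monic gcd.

By polynomial division,
  a^4 + 4a^3 + 6a^2 + 36a + 81 = (1/2)(2a^4 - 18a^3 + 70a^2 - 174a + 216) + (13a^3 - 29a^2 + 123a - 27)
  2a^4 - 18a^3 + 70a^2 - 174a + 216 = ((2/13)a - 176/169)(13a^3 - 29a^2 + 123a - 27) + ((3528/169)a^2 - (7056/169)a + 31752/169)
  13a^3 - 29a^2 + 123a - 27 = ((2197/3528)a - 169/1176)((3528/169)a^2 - (7056/169)a + 31752/169) + (0)
Last nonzero remainder: (3528/169)a^2 - (7056/169)a + 31752/169. Dividing through by 3528/169 gives the monic gcd a^2 - 2a + 9.

a^2 - 2a + 9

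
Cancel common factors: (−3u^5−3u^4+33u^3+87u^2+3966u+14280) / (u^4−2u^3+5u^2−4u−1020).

(−3u^2+9u+84)/(u−6)

Apply the Euclidean algorithm:
  −3u^5−3u^4+33u^3+87u^2+3966u+14280 = (−3u−9)(u^4−2u^3+5u^2−4u−1020) + (30u^3+120u^2+870u+5100)
  u^4−2u^3+5u^2−4u−1020 = ((1/30)u−1/5)(30u^3+120u^2+870u+5100) + (0)
Last nonzero remainder: 30u^3+120u^2+870u+5100. Dividing through by 30 gives the monic gcd u^3+4u^2+29u+170.
Cancel u^3+4u^2+29u+170 from numerator and denominator to get the reduced form.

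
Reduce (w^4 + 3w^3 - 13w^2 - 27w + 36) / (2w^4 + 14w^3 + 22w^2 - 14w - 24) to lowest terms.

(w - 3)/(2w + 2)

Apply the Euclidean algorithm:
  w^4 + 3w^3 - 13w^2 - 27w + 36 = (1/2)(2w^4 + 14w^3 + 22w^2 - 14w - 24) + (-4w^3 - 24w^2 - 20w + 48)
  2w^4 + 14w^3 + 22w^2 - 14w - 24 = (-(1/2)w - 1/2)(-4w^3 - 24w^2 - 20w + 48) + (0)
Last nonzero remainder: -4w^3 - 24w^2 - 20w + 48. Dividing through by -4 gives the monic gcd w^3 + 6w^2 + 5w - 12.
Cancel w^3 + 6w^2 + 5w - 12 from numerator and denominator to get the reduced form.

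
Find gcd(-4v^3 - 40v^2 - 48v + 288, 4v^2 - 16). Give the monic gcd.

By polynomial division,
  -4v^3 - 40v^2 - 48v + 288 = (-v - 10)(4v^2 - 16) + (-64v + 128)
  4v^2 - 16 = (-(1/16)v - 1/8)(-64v + 128) + (0)
Last nonzero remainder: -64v + 128. Dividing through by -64 gives the monic gcd v - 2.

v - 2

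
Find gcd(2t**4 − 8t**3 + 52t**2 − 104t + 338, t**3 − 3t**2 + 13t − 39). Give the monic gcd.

Repeated division with remainder:
  2t**4 − 8t**3 + 52t**2 − 104t + 338 = (2t − 2)(t**3 − 3t**2 + 13t − 39) + (20t**2 + 260)
  t**3 − 3t**2 + 13t − 39 = ((1/20)t − 3/20)(20t**2 + 260) + (0)
Last nonzero remainder: 20t**2 + 260. Dividing through by 20 gives the monic gcd t**2 + 13.

t**2 + 13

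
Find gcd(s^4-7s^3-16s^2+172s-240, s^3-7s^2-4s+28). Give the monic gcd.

Euclidean algorithm in ℚ[s]:
  s^4-7s^3-16s^2+172s-240 = (s)(s^3-7s^2-4s+28) + (-12s^2+144s-240)
  s^3-7s^2-4s+28 = (-(1/12)s-5/12)(-12s^2+144s-240) + (36s-72)
  -12s^2+144s-240 = (-(1/3)s+10/3)(36s-72) + (0)
Last nonzero remainder: 36s-72. Dividing through by 36 gives the monic gcd s-2.

s-2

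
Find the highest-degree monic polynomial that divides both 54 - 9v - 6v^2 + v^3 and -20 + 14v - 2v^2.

1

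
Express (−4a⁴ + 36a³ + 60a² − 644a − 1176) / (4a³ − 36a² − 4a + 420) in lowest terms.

(−a² + 5a + 14)/(a − 5)

Apply the Euclidean algorithm:
  −4a⁴ + 36a³ + 60a² − 644a − 1176 = (−a)(4a³ − 36a² − 4a + 420) + (56a² − 224a − 1176)
  4a³ − 36a² − 4a + 420 = ((1/14)a − 5/14)(56a² − 224a − 1176) + (0)
Last nonzero remainder: 56a² − 224a − 1176. Dividing through by 56 gives the monic gcd a² − 4a − 21.
Cancel a² − 4a − 21 from numerator and denominator to get the reduced form.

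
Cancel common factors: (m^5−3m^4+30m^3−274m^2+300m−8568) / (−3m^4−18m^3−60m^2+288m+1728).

(−m^3+9m^2−48m+238)/(3m^2−48)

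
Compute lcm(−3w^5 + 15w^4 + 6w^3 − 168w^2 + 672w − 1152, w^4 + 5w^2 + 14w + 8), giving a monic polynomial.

w^7 − 3w^6 − 11w^5 + 47w^4 − 114w^3 − 8w^2 + 544w + 384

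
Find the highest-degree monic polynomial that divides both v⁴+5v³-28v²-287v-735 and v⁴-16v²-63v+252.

By polynomial division,
  v⁴+5v³-28v²-287v-735 = (v⁴-16v²-63v+252) + (5v³-12v²-224v-987)
  v⁴-16v²-63v+252 = ((1/5)v+12/25)(5v³-12v²-224v-987) + ((864/25)v²+(6048/25)v+18144/25)
  5v³-12v²-224v-987 = ((125/864)v-1175/864)((864/25)v²+(6048/25)v+18144/25) + (0)
Last nonzero remainder: (864/25)v²+(6048/25)v+18144/25. Dividing through by 864/25 gives the monic gcd v²+7v+21.

v²+7v+21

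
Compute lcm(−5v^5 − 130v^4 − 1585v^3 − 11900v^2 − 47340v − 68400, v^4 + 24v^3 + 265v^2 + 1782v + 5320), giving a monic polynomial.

Apply the Euclidean algorithm:
  −5v^5 − 130v^4 − 1585v^3 − 11900v^2 − 47340v − 68400 = (−5v − 10)(v^4 + 24v^3 + 265v^2 + 1782v + 5320) + (−20v^3 − 340v^2 − 2920v − 15200)
  v^4 + 24v^3 + 265v^2 + 1782v + 5320 = (−(1/20)v − 7/20)(−20v^3 − 340v^2 − 2920v − 15200) + (0)
Last nonzero remainder: −20v^3 − 340v^2 − 2920v − 15200. Dividing through by −20 gives the monic gcd v^3 + 17v^2 + 146v + 760.
Then lcm(f, g) = f·g / gcd(f, g); expanding and making the result monic gives the answer.

v^6 + 33v^5 + 499v^4 + 4599v^3 + 26128v^2 + 79956v + 95760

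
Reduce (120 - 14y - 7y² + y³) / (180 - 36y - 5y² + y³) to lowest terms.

Repeated division with remainder:
  y³ - 7y² - 14y + 120 = (y³ - 5y² - 36y + 180) + (-2y² + 22y - 60)
  y³ - 5y² - 36y + 180 = (-(1/2)y - 3)(-2y² + 22y - 60) + (0)
Last nonzero remainder: -2y² + 22y - 60. Dividing through by -2 gives the monic gcd y² - 11y + 30.
Cancel y² - 11y + 30 from numerator and denominator to get the reduced form.

(4 + y)/(6 + y)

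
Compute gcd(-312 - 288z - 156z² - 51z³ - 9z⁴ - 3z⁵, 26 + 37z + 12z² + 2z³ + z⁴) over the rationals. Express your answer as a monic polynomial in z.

Repeated division with remainder:
  -3z⁵ - 9z⁴ - 51z³ - 156z² - 288z - 312 = (-3z - 3)(z⁴ + 2z³ + 12z² + 37z + 26) + (-9z³ - 9z² - 99z - 234)
  z⁴ + 2z³ + 12z² + 37z + 26 = (-(1/9)z - 1/9)(-9z³ - 9z² - 99z - 234) + (0)
Last nonzero remainder: -9z³ - 9z² - 99z - 234. Dividing through by -9 gives the monic gcd z³ + z² + 11z + 26.

26 + 11z + z² + z³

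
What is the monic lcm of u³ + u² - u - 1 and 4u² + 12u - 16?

Apply the Euclidean algorithm:
  u³ + u² - u - 1 = ((1/4)u - 1/2)(4u² + 12u - 16) + (9u - 9)
  4u² + 12u - 16 = ((4/9)u + 16/9)(9u - 9) + (0)
Last nonzero remainder: 9u - 9. Dividing through by 9 gives the monic gcd u - 1.
Then lcm(f, g) = f·g / gcd(f, g); expanding and making the result monic gives the answer.

u⁴ + 5u³ + 3u² - 5u - 4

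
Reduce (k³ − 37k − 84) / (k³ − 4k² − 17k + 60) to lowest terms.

Repeated division with remainder:
  k³ − 37k − 84 = (k³ − 4k² − 17k + 60) + (4k² − 20k − 144)
  k³ − 4k² − 17k + 60 = ((1/4)k + 1/4)(4k² − 20k − 144) + (24k + 96)
  4k² − 20k − 144 = ((1/6)k − 3/2)(24k + 96) + (0)
Last nonzero remainder: 24k + 96. Dividing through by 24 gives the monic gcd k + 4.
Cancel k + 4 from numerator and denominator to get the reduced form.

(k² − 4k − 21)/(k² − 8k + 15)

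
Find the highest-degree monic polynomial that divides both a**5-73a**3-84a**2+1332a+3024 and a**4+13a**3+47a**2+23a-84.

a**2+7a+12

Repeated division with remainder:
  a**5-73a**3-84a**2+1332a+3024 = (a-13)(a**4+13a**3+47a**2+23a-84) + (49a**3+504a**2+1715a+1932)
  a**4+13a**3+47a**2+23a-84 = ((1/49)a+19/343)(49a**3+504a**2+1715a+1932) + (-(780/49)a**2-(780/7)a-9360/49)
  49a**3+504a**2+1715a+1932 = (-(2401/780)a-7889/780)(-(780/49)a**2-(780/7)a-9360/49) + (0)
Last nonzero remainder: -(780/49)a**2-(780/7)a-9360/49. Dividing through by -780/49 gives the monic gcd a**2+7a+12.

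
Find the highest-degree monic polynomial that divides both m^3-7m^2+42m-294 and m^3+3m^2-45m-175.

m-7

Euclidean algorithm in ℚ[m]:
  m^3-7m^2+42m-294 = (m^3+3m^2-45m-175) + (-10m^2+87m-119)
  m^3+3m^2-45m-175 = (-(1/10)m-117/100)(-10m^2+87m-119) + ((4489/100)m-31423/100)
  -10m^2+87m-119 = (-(1000/4489)m+1700/4489)((4489/100)m-31423/100) + (0)
Last nonzero remainder: (4489/100)m-31423/100. Dividing through by 4489/100 gives the monic gcd m-7.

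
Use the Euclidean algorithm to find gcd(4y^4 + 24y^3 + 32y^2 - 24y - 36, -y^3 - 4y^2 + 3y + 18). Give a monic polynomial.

y^2 + 6y + 9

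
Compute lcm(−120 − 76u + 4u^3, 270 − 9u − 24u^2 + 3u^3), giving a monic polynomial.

Euclidean algorithm in ℚ[u]:
  4u^3 − 76u − 120 = (4/3)(3u^3 − 24u^2 − 9u + 270) + (32u^2 − 64u − 480)
  3u^3 − 24u^2 − 9u + 270 = ((3/32)u − 9/16)(32u^2 − 64u − 480) + (0)
Last nonzero remainder: 32u^2 − 64u − 480. Dividing through by 32 gives the monic gcd u^2 − 2u − 15.
Then lcm(f, g) = f·g / gcd(f, g); expanding and making the result monic gives the answer.

180 + 84u − 19u^2 − 6u^3 + u^4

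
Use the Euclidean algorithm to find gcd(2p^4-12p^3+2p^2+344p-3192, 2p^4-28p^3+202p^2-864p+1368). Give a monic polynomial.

Euclidean algorithm in ℚ[p]:
  2p^4-12p^3+2p^2+344p-3192 = (2p^4-28p^3+202p^2-864p+1368) + (16p^3-200p^2+1208p-4560)
  2p^4-28p^3+202p^2-864p+1368 = ((1/8)p-3/16)(16p^3-200p^2+1208p-4560) + ((27/2)p^2-(135/2)p+513)
  16p^3-200p^2+1208p-4560 = ((32/27)p-80/9)((27/2)p^2-(135/2)p+513) + (0)
Last nonzero remainder: (27/2)p^2-(135/2)p+513. Dividing through by 27/2 gives the monic gcd p^2-5p+38.

p^2-5p+38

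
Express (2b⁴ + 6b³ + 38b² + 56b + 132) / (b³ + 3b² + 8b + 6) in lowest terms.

(2b² + 2b + 22)/(b + 1)

Apply the Euclidean algorithm:
  2b⁴ + 6b³ + 38b² + 56b + 132 = (2b)(b³ + 3b² + 8b + 6) + (22b² + 44b + 132)
  b³ + 3b² + 8b + 6 = ((1/22)b + 1/22)(22b² + 44b + 132) + (0)
Last nonzero remainder: 22b² + 44b + 132. Dividing through by 22 gives the monic gcd b² + 2b + 6.
Cancel b² + 2b + 6 from numerator and denominator to get the reduced form.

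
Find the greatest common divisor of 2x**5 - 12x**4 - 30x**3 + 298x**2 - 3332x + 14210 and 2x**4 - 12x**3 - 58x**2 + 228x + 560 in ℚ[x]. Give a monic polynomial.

Euclidean algorithm in ℚ[x]:
  2x**5 - 12x**4 - 30x**3 + 298x**2 - 3332x + 14210 = (x)(2x**4 - 12x**3 - 58x**2 + 228x + 560) + (28x**3 + 70x**2 - 3892x + 14210)
  2x**4 - 12x**3 - 58x**2 + 228x + 560 = ((1/14)x - 17/28)(28x**3 + 70x**2 - 3892x + 14210) + ((525/2)x**2 - 3150x + 18375/2)
  28x**3 + 70x**2 - 3892x + 14210 = ((8/75)x + 116/75)((525/2)x**2 - 3150x + 18375/2) + (0)
Last nonzero remainder: (525/2)x**2 - 3150x + 18375/2. Dividing through by 525/2 gives the monic gcd x**2 - 12x + 35.

x**2 - 12x + 35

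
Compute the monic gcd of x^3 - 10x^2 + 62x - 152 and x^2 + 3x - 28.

By polynomial division,
  x^3 - 10x^2 + 62x - 152 = (x - 13)(x^2 + 3x - 28) + (129x - 516)
  x^2 + 3x - 28 = ((1/129)x + 7/129)(129x - 516) + (0)
Last nonzero remainder: 129x - 516. Dividing through by 129 gives the monic gcd x - 4.

x - 4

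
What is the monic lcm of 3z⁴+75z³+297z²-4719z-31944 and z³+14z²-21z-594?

Apply the Euclidean algorithm:
  3z⁴+75z³+297z²-4719z-31944 = (3z+33)(z³+14z²-21z-594) + (-102z²-2244z-12342)
  z³+14z²-21z-594 = (-(1/102)z+4/51)(-102z²-2244z-12342) + (34z+374)
  -102z²-2244z-12342 = (-3z-33)(34z+374) + (0)
Last nonzero remainder: 34z+374. Dividing through by 34 gives the monic gcd z+11.
Then lcm(f, g) = f·g / gcd(f, g); expanding and making the result monic gives the answer.

z⁶+28z⁵+120z⁴-2626z³-20713z²+52998z+574992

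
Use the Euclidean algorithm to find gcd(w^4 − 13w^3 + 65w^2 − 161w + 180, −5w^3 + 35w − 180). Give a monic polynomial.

Repeated division with remainder:
  w^4 − 13w^3 + 65w^2 − 161w + 180 = (−(1/5)w + 13/5)(−5w^3 + 35w − 180) + (72w^2 − 288w + 648)
  −5w^3 + 35w − 180 = (−(5/72)w − 5/18)(72w^2 − 288w + 648) + (0)
Last nonzero remainder: 72w^2 − 288w + 648. Dividing through by 72 gives the monic gcd w^2 − 4w + 9.

w^2 − 4w + 9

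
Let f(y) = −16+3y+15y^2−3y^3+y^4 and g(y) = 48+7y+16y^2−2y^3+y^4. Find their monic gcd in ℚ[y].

Repeated division with remainder:
  y^4−3y^3+15y^2+3y−16 = (y^4−2y^3+16y^2+7y+48) + (−y^3−y^2−4y−64)
  y^4−2y^3+16y^2+7y+48 = (−y+3)(−y^3−y^2−4y−64) + (15y^2−45y+240)
  −y^3−y^2−4y−64 = (−(1/15)y−4/15)(15y^2−45y+240) + (0)
Last nonzero remainder: 15y^2−45y+240. Dividing through by 15 gives the monic gcd y^2−3y+16.

16−3y+y^2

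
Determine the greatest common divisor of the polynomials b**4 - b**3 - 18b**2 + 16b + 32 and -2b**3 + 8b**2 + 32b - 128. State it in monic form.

b**2 - 16

Euclidean algorithm in ℚ[b]:
  b**4 - b**3 - 18b**2 + 16b + 32 = (-(1/2)b - 3/2)(-2b**3 + 8b**2 + 32b - 128) + (10b**2 - 160)
  -2b**3 + 8b**2 + 32b - 128 = (-(1/5)b + 4/5)(10b**2 - 160) + (0)
Last nonzero remainder: 10b**2 - 160. Dividing through by 10 gives the monic gcd b**2 - 16.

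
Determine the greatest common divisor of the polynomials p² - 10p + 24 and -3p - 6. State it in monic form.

Repeated division with remainder:
  p² - 10p + 24 = (-(1/3)p + 4)(-3p - 6) + (48)
  -3p - 6 = (-(1/16)p - 1/8)(48) + (0)
The last nonzero remainder is the constant 48, so the polynomials are coprime and gcd = 1.

1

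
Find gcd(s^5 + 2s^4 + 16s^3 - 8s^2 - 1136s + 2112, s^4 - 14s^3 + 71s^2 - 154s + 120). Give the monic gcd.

s^2 - 6s + 8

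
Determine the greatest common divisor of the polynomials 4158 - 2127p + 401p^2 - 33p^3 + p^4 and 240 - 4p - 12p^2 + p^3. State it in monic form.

-6 + p

Repeated division with remainder:
  p^4 - 33p^3 + 401p^2 - 2127p + 4158 = (p - 21)(p^3 - 12p^2 - 4p + 240) + (153p^2 - 2451p + 9198)
  p^3 - 12p^2 - 4p + 240 = ((1/153)p + 205/7803)(153p^2 - 2451p + 9198) + ((715/2601)p - 1430/867)
  153p^2 - 2451p + 9198 = ((397953/715)p - 3987333/715)((715/2601)p - 1430/867) + (0)
Last nonzero remainder: (715/2601)p - 1430/867. Dividing through by 715/2601 gives the monic gcd p - 6.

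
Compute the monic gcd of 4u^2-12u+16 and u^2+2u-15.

1

Repeated division with remainder:
  4u^2-12u+16 = (4)(u^2+2u-15) + (-20u+76)
  u^2+2u-15 = (-(1/20)u-29/100)(-20u+76) + (176/25)
  -20u+76 = (-(125/44)u+475/44)(176/25) + (0)
The last nonzero remainder is the constant 176/25, so the polynomials are coprime and gcd = 1.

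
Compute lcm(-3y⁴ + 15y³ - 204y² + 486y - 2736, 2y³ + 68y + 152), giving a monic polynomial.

y⁵ - 3y⁴ + 58y³ - 26y² + 588y + 1824

Euclidean algorithm in ℚ[y]:
  -3y⁴ + 15y³ - 204y² + 486y - 2736 = (-(3/2)y + 15/2)(2y³ + 68y + 152) + (-102y² + 204y - 3876)
  2y³ + 68y + 152 = (-(1/51)y - 2/51)(-102y² + 204y - 3876) + (0)
Last nonzero remainder: -102y² + 204y - 3876. Dividing through by -102 gives the monic gcd y² - 2y + 38.
Then lcm(f, g) = f·g / gcd(f, g); expanding and making the result monic gives the answer.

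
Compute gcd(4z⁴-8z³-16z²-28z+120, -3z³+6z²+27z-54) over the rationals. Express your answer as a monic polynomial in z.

By polynomial division,
  4z⁴-8z³-16z²-28z+120 = (-(4/3)z)(-3z³+6z²+27z-54) + (20z²-100z+120)
  -3z³+6z²+27z-54 = (-(3/20)z-9/20)(20z²-100z+120) + (0)
Last nonzero remainder: 20z²-100z+120. Dividing through by 20 gives the monic gcd z²-5z+6.

z²-5z+6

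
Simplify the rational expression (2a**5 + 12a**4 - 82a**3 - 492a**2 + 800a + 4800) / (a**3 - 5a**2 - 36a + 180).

(2a**3 + 10a**2 - 32a - 160)/(a - 6)

Apply the Euclidean algorithm:
  2a**5 + 12a**4 - 82a**3 - 492a**2 + 800a + 4800 = (2a**2 + 22a + 100)(a**3 - 5a**2 - 36a + 180) + (440a**2 + 440a - 13200)
  a**3 - 5a**2 - 36a + 180 = ((1/440)a - 3/220)(440a**2 + 440a - 13200) + (0)
Last nonzero remainder: 440a**2 + 440a - 13200. Dividing through by 440 gives the monic gcd a**2 + a - 30.
Cancel a**2 + a - 30 from numerator and denominator to get the reduced form.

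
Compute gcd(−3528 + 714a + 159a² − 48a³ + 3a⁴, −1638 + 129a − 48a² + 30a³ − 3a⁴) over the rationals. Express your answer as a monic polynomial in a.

Apply the Euclidean algorithm:
  3a⁴ − 48a³ + 159a² + 714a − 3528 = (−1)(−3a⁴ + 30a³ − 48a² + 129a − 1638) + (−18a³ + 111a² + 843a − 5166)
  −3a⁴ + 30a³ − 48a² + 129a − 1638 = ((1/6)a − 23/36)(−18a³ + 111a² + 843a − 5166) + (−(1411/12)a² + (18343/12)a − 9877/2)
  −18a³ + 111a² + 843a − 5166 = ((216/1411)a + 1476/1411)(−(1411/12)a² + (18343/12)a − 9877/2) + (0)
Last nonzero remainder: −(1411/12)a² + (18343/12)a − 9877/2. Dividing through by −1411/12 gives the monic gcd a² − 13a + 42.

42 − 13a + a²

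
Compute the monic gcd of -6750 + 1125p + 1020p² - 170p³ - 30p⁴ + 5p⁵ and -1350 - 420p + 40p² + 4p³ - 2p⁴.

Euclidean algorithm in ℚ[p]:
  5p⁵ - 30p⁴ - 170p³ + 1020p² + 1125p - 6750 = (-(5/2)p + 10)(-2p⁴ + 4p³ + 40p² - 420p - 1350) + (-110p³ - 430p² + 1950p + 6750)
  -2p⁴ + 4p³ + 40p² - 420p - 1350 = ((1/55)p - 13/121)(-110p³ - 430p² + 1950p + 6750) + (-(5040/121)p² - (40320/121)p - 75600/121)
  -110p³ - 430p² + 1950p + 6750 = ((1331/504)p - 605/56)(-(5040/121)p² - (40320/121)p - 75600/121) + (0)
Last nonzero remainder: -(5040/121)p² - (40320/121)p - 75600/121. Dividing through by -5040/121 gives the monic gcd p² + 8p + 15.

15 + 8p + p²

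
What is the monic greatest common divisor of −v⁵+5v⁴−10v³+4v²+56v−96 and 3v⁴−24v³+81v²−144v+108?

v²−5v+6

Repeated division with remainder:
  −v⁵+5v⁴−10v³+4v²+56v−96 = (−(1/3)v−1)(3v⁴−24v³+81v²−144v+108) + (−7v³+37v²−52v+12)
  3v⁴−24v³+81v²−144v+108 = (−(3/7)v+57/49)(−7v³+37v²−52v+12) + ((768/49)v²−(3840/49)v+4608/49)
  −7v³+37v²−52v+12 = (−(343/768)v+49/384)((768/49)v²−(3840/49)v+4608/49) + (0)
Last nonzero remainder: (768/49)v²−(3840/49)v+4608/49. Dividing through by 768/49 gives the monic gcd v²−5v+6.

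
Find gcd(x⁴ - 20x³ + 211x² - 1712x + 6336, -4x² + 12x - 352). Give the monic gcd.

x² - 3x + 88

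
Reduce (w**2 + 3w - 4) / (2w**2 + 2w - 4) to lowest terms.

(w + 4)/(2w + 4)

Repeated division with remainder:
  w**2 + 3w - 4 = (1/2)(2w**2 + 2w - 4) + (2w - 2)
  2w**2 + 2w - 4 = (w + 2)(2w - 2) + (0)
Last nonzero remainder: 2w - 2. Dividing through by 2 gives the monic gcd w - 1.
Cancel w - 1 from numerator and denominator to get the reduced form.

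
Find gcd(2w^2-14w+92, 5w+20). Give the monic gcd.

1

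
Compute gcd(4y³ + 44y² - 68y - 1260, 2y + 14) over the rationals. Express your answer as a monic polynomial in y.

y + 7

Euclidean algorithm in ℚ[y]:
  4y³ + 44y² - 68y - 1260 = (2y² + 8y - 90)(2y + 14) + (0)
Last nonzero remainder: 2y + 14. Dividing through by 2 gives the monic gcd y + 7.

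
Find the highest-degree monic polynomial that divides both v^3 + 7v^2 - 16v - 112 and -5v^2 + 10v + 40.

v - 4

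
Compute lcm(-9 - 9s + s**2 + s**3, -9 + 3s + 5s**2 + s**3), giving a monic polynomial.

27 + 9s - 30s**2 - 10s**3 + 3s**4 + s**5

By polynomial division,
  s**3 + s**2 - 9s - 9 = (s**3 + 5s**2 + 3s - 9) + (-4s**2 - 12s)
  s**3 + 5s**2 + 3s - 9 = (-(1/4)s - 1/2)(-4s**2 - 12s) + (-3s - 9)
  -4s**2 - 12s = ((4/3)s)(-3s - 9) + (0)
Last nonzero remainder: -3s - 9. Dividing through by -3 gives the monic gcd s + 3.
Then lcm(f, g) = f·g / gcd(f, g); expanding and making the result monic gives the answer.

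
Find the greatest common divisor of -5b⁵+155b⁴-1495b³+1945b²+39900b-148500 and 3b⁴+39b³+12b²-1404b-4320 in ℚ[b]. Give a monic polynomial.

b²-b-30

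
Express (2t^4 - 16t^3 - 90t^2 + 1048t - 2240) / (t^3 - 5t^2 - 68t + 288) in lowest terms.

By polynomial division,
  2t^4 - 16t^3 - 90t^2 + 1048t - 2240 = (2t - 6)(t^3 - 5t^2 - 68t + 288) + (16t^2 + 64t - 512)
  t^3 - 5t^2 - 68t + 288 = ((1/16)t - 9/16)(16t^2 + 64t - 512) + (0)
Last nonzero remainder: 16t^2 + 64t - 512. Dividing through by 16 gives the monic gcd t^2 + 4t - 32.
Cancel t^2 + 4t - 32 from numerator and denominator to get the reduced form.

(2t^2 - 24t + 70)/(t - 9)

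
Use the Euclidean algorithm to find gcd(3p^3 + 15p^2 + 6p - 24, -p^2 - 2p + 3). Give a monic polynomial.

p - 1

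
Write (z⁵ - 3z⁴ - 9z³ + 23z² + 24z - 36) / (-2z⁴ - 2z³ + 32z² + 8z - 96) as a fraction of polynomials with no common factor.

(-z³ + 2z² + 5z - 6)/(2z² + 4z - 16)

By polynomial division,
  z⁵ - 3z⁴ - 9z³ + 23z² + 24z - 36 = (-(1/2)z + 2)(-2z⁴ - 2z³ + 32z² + 8z - 96) + (11z³ - 37z² - 40z + 156)
  -2z⁴ - 2z³ + 32z² + 8z - 96 = (-(2/11)z - 96/121)(11z³ - 37z² - 40z + 156) + (-(560/121)z² + (560/121)z + 3360/121)
  11z³ - 37z² - 40z + 156 = (-(1331/560)z + 1573/280)(-(560/121)z² + (560/121)z + 3360/121) + (0)
Last nonzero remainder: -(560/121)z² + (560/121)z + 3360/121. Dividing through by -560/121 gives the monic gcd z² - z - 6.
Cancel z² - z - 6 from numerator and denominator to get the reduced form.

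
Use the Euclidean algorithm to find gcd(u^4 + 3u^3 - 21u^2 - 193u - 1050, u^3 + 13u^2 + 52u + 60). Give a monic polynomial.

u + 6

Apply the Euclidean algorithm:
  u^4 + 3u^3 - 21u^2 - 193u - 1050 = (u - 10)(u^3 + 13u^2 + 52u + 60) + (57u^2 + 267u - 450)
  u^3 + 13u^2 + 52u + 60 = ((1/57)u + 158/1083)(57u^2 + 267u - 450) + ((7560/361)u + 45360/361)
  57u^2 + 267u - 450 = ((6859/2520)u - 1805/504)((7560/361)u + 45360/361) + (0)
Last nonzero remainder: (7560/361)u + 45360/361. Dividing through by 7560/361 gives the monic gcd u + 6.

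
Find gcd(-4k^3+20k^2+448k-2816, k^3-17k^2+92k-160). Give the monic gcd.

k-8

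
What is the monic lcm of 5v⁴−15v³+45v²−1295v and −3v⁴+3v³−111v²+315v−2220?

v⁶−8v⁵+44v⁴−364v³+1475v²−5180v

Euclidean algorithm in ℚ[v]:
  5v⁴−15v³+45v²−1295v = (−5/3)(−3v⁴+3v³−111v²+315v−2220) + (−10v³−140v²−770v−3700)
  −3v⁴+3v³−111v²+315v−2220 = ((3/10)v−9/2)(−10v³−140v²−770v−3700) + (−510v²−2040v−18870)
  −10v³−140v²−770v−3700 = ((1/51)v+10/51)(−510v²−2040v−18870) + (0)
Last nonzero remainder: −510v²−2040v−18870. Dividing through by −510 gives the monic gcd v²+4v+37.
Then lcm(f, g) = f·g / gcd(f, g); expanding and making the result monic gives the answer.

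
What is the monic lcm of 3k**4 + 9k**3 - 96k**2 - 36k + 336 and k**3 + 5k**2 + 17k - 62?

k**6 + 10k**5 + 20k**4 - 143k**3 - 964k**2 + 412k + 3472

Apply the Euclidean algorithm:
  3k**4 + 9k**3 - 96k**2 - 36k + 336 = (3k - 6)(k**3 + 5k**2 + 17k - 62) + (-117k**2 + 252k - 36)
  k**3 + 5k**2 + 17k - 62 = (-(1/117)k - 31/507)(-117k**2 + 252k - 36) + ((5425/169)k - 10850/169)
  -117k**2 + 252k - 36 = (-(19773/5425)k + 3042/5425)((5425/169)k - 10850/169) + (0)
Last nonzero remainder: (5425/169)k - 10850/169. Dividing through by 5425/169 gives the monic gcd k - 2.
Then lcm(f, g) = f·g / gcd(f, g); expanding and making the result monic gives the answer.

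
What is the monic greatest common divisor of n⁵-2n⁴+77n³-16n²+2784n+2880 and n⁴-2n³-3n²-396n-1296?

n²+4n+48

By polynomial division,
  n⁵-2n⁴+77n³-16n²+2784n+2880 = (n)(n⁴-2n³-3n²-396n-1296) + (80n³+380n²+4080n+2880)
  n⁴-2n³-3n²-396n-1296 = ((1/80)n-27/320)(80n³+380n²+4080n+2880) + (-(351/16)n²-(351/4)n-1053)
  80n³+380n²+4080n+2880 = (-(1280/351)n-320/117)(-(351/16)n²-(351/4)n-1053) + (0)
Last nonzero remainder: -(351/16)n²-(351/4)n-1053. Dividing through by -351/16 gives the monic gcd n²+4n+48.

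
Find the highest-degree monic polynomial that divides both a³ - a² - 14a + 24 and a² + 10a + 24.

a + 4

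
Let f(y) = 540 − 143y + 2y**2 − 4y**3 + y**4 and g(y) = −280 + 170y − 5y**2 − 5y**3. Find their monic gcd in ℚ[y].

By polynomial division,
  y**4 − 4y**3 + 2y**2 − 143y + 540 = (−(1/5)y + 1)(−5y**3 − 5y**2 + 170y − 280) + (41y**2 − 369y + 820)
  −5y**3 − 5y**2 + 170y − 280 = (−(5/41)y − 50/41)(41y**2 − 369y + 820) + (−180y + 720)
  41y**2 − 369y + 820 = (−(41/180)y + 41/36)(−180y + 720) + (0)
Last nonzero remainder: −180y + 720. Dividing through by −180 gives the monic gcd y − 4.

−4 + y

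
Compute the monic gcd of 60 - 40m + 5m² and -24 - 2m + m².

-6 + m

By polynomial division,
  5m² - 40m + 60 = (5)(m² - 2m - 24) + (-30m + 180)
  m² - 2m - 24 = (-(1/30)m - 2/15)(-30m + 180) + (0)
Last nonzero remainder: -30m + 180. Dividing through by -30 gives the monic gcd m - 6.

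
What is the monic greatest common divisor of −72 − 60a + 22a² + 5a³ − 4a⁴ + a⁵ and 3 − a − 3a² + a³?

−3 − 2a + a²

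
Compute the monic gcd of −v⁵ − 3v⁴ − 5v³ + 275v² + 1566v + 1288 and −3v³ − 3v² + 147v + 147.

v² − 6v − 7

By polynomial division,
  −v⁵ − 3v⁴ − 5v³ + 275v² + 1566v + 1288 = ((1/3)v² + (2/3)v + 52/3)(−3v³ − 3v² + 147v + 147) + (180v² − 1080v − 1260)
  −3v³ − 3v² + 147v + 147 = (−(1/60)v − 7/60)(180v² − 1080v − 1260) + (0)
Last nonzero remainder: 180v² − 1080v − 1260. Dividing through by 180 gives the monic gcd v² − 6v − 7.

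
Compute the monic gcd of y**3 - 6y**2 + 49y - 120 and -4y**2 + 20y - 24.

y - 3

Apply the Euclidean algorithm:
  y**3 - 6y**2 + 49y - 120 = (-(1/4)y + 1/4)(-4y**2 + 20y - 24) + (38y - 114)
  -4y**2 + 20y - 24 = (-(2/19)y + 4/19)(38y - 114) + (0)
Last nonzero remainder: 38y - 114. Dividing through by 38 gives the monic gcd y - 3.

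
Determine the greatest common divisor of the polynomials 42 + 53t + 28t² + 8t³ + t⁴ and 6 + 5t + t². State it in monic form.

6 + 5t + t²

Repeated division with remainder:
  t⁴ + 8t³ + 28t² + 53t + 42 = (t² + 3t + 7)(t² + 5t + 6) + (0)
The last nonzero remainder t² + 5t + 6 is already monic.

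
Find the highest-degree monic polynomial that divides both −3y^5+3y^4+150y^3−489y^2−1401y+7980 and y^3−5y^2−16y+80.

y^2−y−20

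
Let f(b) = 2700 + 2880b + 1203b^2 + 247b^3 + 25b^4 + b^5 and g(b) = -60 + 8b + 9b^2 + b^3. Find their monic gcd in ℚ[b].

Repeated division with remainder:
  b^5 + 25b^4 + 247b^3 + 1203b^2 + 2880b + 2700 = (b^2 + 16b + 95)(b^3 + 9b^2 + 8b - 60) + (280b^2 + 3080b + 8400)
  b^3 + 9b^2 + 8b - 60 = ((1/280)b - 1/140)(280b^2 + 3080b + 8400) + (0)
Last nonzero remainder: 280b^2 + 3080b + 8400. Dividing through by 280 gives the monic gcd b^2 + 11b + 30.

30 + 11b + b^2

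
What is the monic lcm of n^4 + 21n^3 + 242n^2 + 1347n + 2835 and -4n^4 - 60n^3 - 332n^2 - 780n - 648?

n^6 + 26n^5 + 353n^4 + 2683n^3 + 11022n^2 + 22257n + 17010

Euclidean algorithm in ℚ[n]:
  n^4 + 21n^3 + 242n^2 + 1347n + 2835 = (-1/4)(-4n^4 - 60n^3 - 332n^2 - 780n - 648) + (6n^3 + 159n^2 + 1152n + 2673)
  -4n^4 - 60n^3 - 332n^2 - 780n - 648 = (-(2/3)n + 23/3)(6n^3 + 159n^2 + 1152n + 2673) + (-783n^2 - 7830n - 21141)
  6n^3 + 159n^2 + 1152n + 2673 = (-(2/261)n - 11/87)(-783n^2 - 7830n - 21141) + (0)
Last nonzero remainder: -783n^2 - 7830n - 21141. Dividing through by -783 gives the monic gcd n^2 + 10n + 27.
Then lcm(f, g) = f·g / gcd(f, g); expanding and making the result monic gives the answer.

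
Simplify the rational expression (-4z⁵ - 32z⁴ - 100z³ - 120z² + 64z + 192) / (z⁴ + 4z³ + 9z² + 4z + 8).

By polynomial division,
  -4z⁵ - 32z⁴ - 100z³ - 120z² + 64z + 192 = (-4z - 16)(z⁴ + 4z³ + 9z² + 4z + 8) + (40z² + 160z + 320)
  z⁴ + 4z³ + 9z² + 4z + 8 = ((1/40)z² + 1/40)(40z² + 160z + 320) + (0)
Last nonzero remainder: 40z² + 160z + 320. Dividing through by 40 gives the monic gcd z² + 4z + 8.
Cancel z² + 4z + 8 from numerator and denominator to get the reduced form.

(-4z³ - 16z² - 4z + 24)/(z² + 1)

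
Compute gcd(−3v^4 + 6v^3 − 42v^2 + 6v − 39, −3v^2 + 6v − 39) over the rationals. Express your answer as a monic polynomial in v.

v^2 − 2v + 13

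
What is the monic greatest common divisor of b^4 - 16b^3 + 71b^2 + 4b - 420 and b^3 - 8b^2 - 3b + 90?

Repeated division with remainder:
  b^4 - 16b^3 + 71b^2 + 4b - 420 = (b - 8)(b^3 - 8b^2 - 3b + 90) + (10b^2 - 110b + 300)
  b^3 - 8b^2 - 3b + 90 = ((1/10)b + 3/10)(10b^2 - 110b + 300) + (0)
Last nonzero remainder: 10b^2 - 110b + 300. Dividing through by 10 gives the monic gcd b^2 - 11b + 30.

b^2 - 11b + 30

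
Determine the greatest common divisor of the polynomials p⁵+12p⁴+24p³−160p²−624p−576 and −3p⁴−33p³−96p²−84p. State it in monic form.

p²+4p+4

Euclidean algorithm in ℚ[p]:
  p⁵+12p⁴+24p³−160p²−624p−576 = (−(1/3)p−1/3)(−3p⁴−33p³−96p²−84p) + (−19p³−220p²−652p−576)
  −3p⁴−33p³−96p²−84p = ((3/19)p−33/361)(−19p³−220p²−652p−576) + (−(4752/361)p²−(19008/361)p−19008/361)
  −19p³−220p²−652p−576 = ((6859/4752)p+361/33)(−(4752/361)p²−(19008/361)p−19008/361) + (0)
Last nonzero remainder: −(4752/361)p²−(19008/361)p−19008/361. Dividing through by −4752/361 gives the monic gcd p²+4p+4.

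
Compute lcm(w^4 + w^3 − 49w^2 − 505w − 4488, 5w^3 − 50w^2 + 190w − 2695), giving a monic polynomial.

Repeated division with remainder:
  w^4 + w^3 − 49w^2 − 505w − 4488 = ((1/5)w + 11/5)(5w^3 − 50w^2 + 190w − 2695) + (23w^2 − 384w + 1441)
  5w^3 − 50w^2 + 190w − 2695 = ((5/23)w + 770/529)(23w^2 − 384w + 1441) + ((230475/529)w − 2535225/529)
  23w^2 − 384w + 1441 = ((12167/230475)w − 69299/230475)((230475/529)w − 2535225/529) + (0)
Last nonzero remainder: (230475/529)w − 2535225/529. Dividing through by 230475/529 gives the monic gcd w − 11.
Then lcm(f, g) = f·g / gcd(f, g); expanding and making the result monic gives the answer.

w^6 + 2w^5 + w^4 − 505w^3 − 7394w^2 − 29233w − 219912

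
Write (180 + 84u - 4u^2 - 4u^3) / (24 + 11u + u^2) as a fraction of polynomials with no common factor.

(60 + 8u - 4u^2)/(8 + u)

Euclidean algorithm in ℚ[u]:
  -4u^3 - 4u^2 + 84u + 180 = (-4u + 40)(u^2 + 11u + 24) + (-260u - 780)
  u^2 + 11u + 24 = (-(1/260)u - 2/65)(-260u - 780) + (0)
Last nonzero remainder: -260u - 780. Dividing through by -260 gives the monic gcd u + 3.
Cancel u + 3 from numerator and denominator to get the reduced form.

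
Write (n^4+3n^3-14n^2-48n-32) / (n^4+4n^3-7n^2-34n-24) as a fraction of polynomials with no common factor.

By polynomial division,
  n^4+3n^3-14n^2-48n-32 = (n^4+4n^3-7n^2-34n-24) + (-n^3-7n^2-14n-8)
  n^4+4n^3-7n^2-34n-24 = (-n+3)(-n^3-7n^2-14n-8) + (0)
Last nonzero remainder: -n^3-7n^2-14n-8. Dividing through by -1 gives the monic gcd n^3+7n^2+14n+8.
Cancel n^3+7n^2+14n+8 from numerator and denominator to get the reduced form.

(n-4)/(n-3)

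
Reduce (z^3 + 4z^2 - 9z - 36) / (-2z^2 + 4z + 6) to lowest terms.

(-z^2 - 7z - 12)/(2z + 2)

Apply the Euclidean algorithm:
  z^3 + 4z^2 - 9z - 36 = (-(1/2)z - 3)(-2z^2 + 4z + 6) + (6z - 18)
  -2z^2 + 4z + 6 = (-(1/3)z - 1/3)(6z - 18) + (0)
Last nonzero remainder: 6z - 18. Dividing through by 6 gives the monic gcd z - 3.
Cancel z - 3 from numerator and denominator to get the reduced form.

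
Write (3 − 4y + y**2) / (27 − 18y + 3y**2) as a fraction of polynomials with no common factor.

(−1 + y)/(−9 + 3y)

Euclidean algorithm in ℚ[y]:
  y**2 − 4y + 3 = (1/3)(3y**2 − 18y + 27) + (2y − 6)
  3y**2 − 18y + 27 = ((3/2)y − 9/2)(2y − 6) + (0)
Last nonzero remainder: 2y − 6. Dividing through by 2 gives the monic gcd y − 3.
Cancel y − 3 from numerator and denominator to get the reduced form.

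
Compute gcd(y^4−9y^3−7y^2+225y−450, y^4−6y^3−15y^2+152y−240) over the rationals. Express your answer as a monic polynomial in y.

y^2+2y−15

By polynomial division,
  y^4−9y^3−7y^2+225y−450 = (y^4−6y^3−15y^2+152y−240) + (−3y^3+8y^2+73y−210)
  y^4−6y^3−15y^2+152y−240 = (−(1/3)y+10/9)(−3y^3+8y^2+73y−210) + ((4/9)y^2+(8/9)y−20/3)
  −3y^3+8y^2+73y−210 = (−(27/4)y+63/2)((4/9)y^2+(8/9)y−20/3) + (0)
Last nonzero remainder: (4/9)y^2+(8/9)y−20/3. Dividing through by 4/9 gives the monic gcd y^2+2y−15.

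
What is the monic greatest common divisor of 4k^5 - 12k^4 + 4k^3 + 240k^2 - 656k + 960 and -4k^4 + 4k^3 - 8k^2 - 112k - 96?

Repeated division with remainder:
  4k^5 - 12k^4 + 4k^3 + 240k^2 - 656k + 960 = (-k + 2)(-4k^4 + 4k^3 - 8k^2 - 112k - 96) + (-12k^3 + 144k^2 - 528k + 1152)
  -4k^4 + 4k^3 - 8k^2 - 112k - 96 = ((1/3)k + 11/3)(-12k^3 + 144k^2 - 528k + 1152) + (-360k^2 + 1440k - 4320)
  -12k^3 + 144k^2 - 528k + 1152 = ((1/30)k - 4/15)(-360k^2 + 1440k - 4320) + (0)
Last nonzero remainder: -360k^2 + 1440k - 4320. Dividing through by -360 gives the monic gcd k^2 - 4k + 12.

k^2 - 4k + 12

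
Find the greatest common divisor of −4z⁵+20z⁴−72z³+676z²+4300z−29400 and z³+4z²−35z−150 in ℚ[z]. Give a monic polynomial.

z²−z−30

Apply the Euclidean algorithm:
  −4z⁵+20z⁴−72z³+676z²+4300z−29400 = (−4z²+36z−356)(z³+4z²−35z−150) + (2760z²−2760z−82800)
  z³+4z²−35z−150 = ((1/2760)z+1/552)(2760z²−2760z−82800) + (0)
Last nonzero remainder: 2760z²−2760z−82800. Dividing through by 2760 gives the monic gcd z²−z−30.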